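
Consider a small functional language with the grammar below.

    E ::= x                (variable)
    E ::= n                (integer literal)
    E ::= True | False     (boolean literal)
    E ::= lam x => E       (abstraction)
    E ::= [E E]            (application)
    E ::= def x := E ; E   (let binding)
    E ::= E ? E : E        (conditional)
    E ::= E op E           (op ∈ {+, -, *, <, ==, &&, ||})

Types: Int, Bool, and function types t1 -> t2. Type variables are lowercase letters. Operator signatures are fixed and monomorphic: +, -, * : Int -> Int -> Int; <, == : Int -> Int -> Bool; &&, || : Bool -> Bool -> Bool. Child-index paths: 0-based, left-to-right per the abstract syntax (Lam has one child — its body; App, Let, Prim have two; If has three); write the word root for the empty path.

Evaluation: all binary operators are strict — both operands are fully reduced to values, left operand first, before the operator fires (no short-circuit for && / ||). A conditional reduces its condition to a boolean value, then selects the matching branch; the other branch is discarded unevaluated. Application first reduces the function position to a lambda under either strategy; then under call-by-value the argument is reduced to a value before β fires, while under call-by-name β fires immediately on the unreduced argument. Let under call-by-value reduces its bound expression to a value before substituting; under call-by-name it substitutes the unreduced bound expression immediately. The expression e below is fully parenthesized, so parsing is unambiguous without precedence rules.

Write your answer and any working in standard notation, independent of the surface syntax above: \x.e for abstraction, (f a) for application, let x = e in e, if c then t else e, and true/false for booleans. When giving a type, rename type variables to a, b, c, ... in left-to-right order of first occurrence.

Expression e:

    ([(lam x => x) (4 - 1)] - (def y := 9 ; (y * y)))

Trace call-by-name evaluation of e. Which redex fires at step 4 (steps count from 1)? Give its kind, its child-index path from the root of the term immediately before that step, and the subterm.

Answer: delta at 1 : (9 * 9)

Derivation:
step 0: (((\x.x) (4 - 1)) - (let y = 9 in (y * y)))
step 1: [beta@0] ((4 - 1) - (let y = 9 in (y * y)))
step 2: [delta@0] (3 - (let y = 9 in (y * y)))
step 3: [let@1] (3 - (9 * 9))
step 4: [delta@1] (3 - 81)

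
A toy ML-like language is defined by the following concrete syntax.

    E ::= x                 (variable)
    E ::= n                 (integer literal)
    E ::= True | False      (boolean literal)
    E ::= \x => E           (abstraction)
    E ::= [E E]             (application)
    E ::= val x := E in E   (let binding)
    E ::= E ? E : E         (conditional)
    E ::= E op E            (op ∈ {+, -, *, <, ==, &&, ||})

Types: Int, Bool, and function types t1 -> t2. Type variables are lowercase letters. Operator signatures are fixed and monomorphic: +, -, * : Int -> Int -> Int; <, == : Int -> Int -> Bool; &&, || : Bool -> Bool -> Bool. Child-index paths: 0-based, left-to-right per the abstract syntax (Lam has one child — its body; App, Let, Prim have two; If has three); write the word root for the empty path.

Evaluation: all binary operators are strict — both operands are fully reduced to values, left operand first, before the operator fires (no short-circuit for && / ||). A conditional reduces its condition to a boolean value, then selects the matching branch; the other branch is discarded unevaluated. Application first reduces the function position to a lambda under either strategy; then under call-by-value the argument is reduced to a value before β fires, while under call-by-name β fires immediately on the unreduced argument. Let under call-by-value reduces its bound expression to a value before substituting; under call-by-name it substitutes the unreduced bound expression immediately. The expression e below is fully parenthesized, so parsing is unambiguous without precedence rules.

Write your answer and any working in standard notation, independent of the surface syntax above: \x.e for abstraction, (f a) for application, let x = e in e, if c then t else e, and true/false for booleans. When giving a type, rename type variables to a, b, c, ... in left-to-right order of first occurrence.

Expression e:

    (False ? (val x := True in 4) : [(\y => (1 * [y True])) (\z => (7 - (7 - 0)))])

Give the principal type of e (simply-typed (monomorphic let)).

Answer: Int

Derivation:
  unify Bool ~ Bool
let x : Bool
  unify Int ~ Int
y : a
  unify a ~ Bool -> b
_ _ : b
  unify b ~ Int
\y._ : (Bool -> Int) -> Int
  unify Int ~ Int
  unify Int ~ Int
  unify Int ~ Int
  unify Int ~ Int
\z._ : c -> Int
  unify (Bool -> Int) -> Int ~ (c -> Int) -> d
  unify Bool -> Int ~ c -> Int
  unify Bool ~ c
  unify Int ~ Int
  unify Int ~ d
_ _ : Int
  unify Int ~ Int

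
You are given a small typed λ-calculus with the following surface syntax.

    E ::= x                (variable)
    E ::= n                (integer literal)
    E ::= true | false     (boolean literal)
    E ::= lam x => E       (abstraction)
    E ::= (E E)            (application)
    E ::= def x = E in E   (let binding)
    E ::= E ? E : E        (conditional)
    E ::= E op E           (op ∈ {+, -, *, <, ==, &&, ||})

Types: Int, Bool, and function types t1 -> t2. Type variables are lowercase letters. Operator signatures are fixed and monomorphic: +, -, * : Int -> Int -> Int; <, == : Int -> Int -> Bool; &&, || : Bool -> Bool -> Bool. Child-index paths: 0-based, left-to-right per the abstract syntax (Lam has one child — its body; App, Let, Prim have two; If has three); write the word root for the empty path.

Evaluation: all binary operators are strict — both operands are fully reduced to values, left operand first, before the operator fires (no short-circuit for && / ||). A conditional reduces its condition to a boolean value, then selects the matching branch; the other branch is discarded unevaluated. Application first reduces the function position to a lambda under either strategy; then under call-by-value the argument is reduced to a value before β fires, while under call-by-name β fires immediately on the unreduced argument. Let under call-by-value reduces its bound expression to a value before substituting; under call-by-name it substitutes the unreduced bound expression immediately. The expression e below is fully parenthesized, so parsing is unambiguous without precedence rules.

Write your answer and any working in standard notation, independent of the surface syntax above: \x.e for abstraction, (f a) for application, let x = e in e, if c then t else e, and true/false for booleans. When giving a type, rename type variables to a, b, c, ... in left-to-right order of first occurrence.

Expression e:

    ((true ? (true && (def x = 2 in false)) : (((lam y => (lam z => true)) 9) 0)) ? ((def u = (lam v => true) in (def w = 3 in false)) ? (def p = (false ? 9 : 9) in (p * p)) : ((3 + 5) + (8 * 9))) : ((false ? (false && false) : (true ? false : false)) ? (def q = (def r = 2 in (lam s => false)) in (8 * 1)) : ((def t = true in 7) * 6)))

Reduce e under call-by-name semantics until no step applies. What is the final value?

Trace:
step 0: (if (if true then (true && (let x = 2 in false)) else (((\y.(\z.true)) 9) 0)) then (if (let u = (\v.true) in (let w = 3 in false)) then (let p = (if false then 9 else 9) in (p * p)) else ((3 + 5) + (8 * 9))) else (if (if false then (false && false) else (if true then false else false)) then (let q = (let r = 2 in (\s.false)) in (8 * 1)) else ((let t = true in 7) * 6)))
step 1: [if@0] (if (true && (let x = 2 in false)) then (if (let u = (\v.true) in (let w = 3 in false)) then (let p = (if false then 9 else 9) in (p * p)) else ((3 + 5) + (8 * 9))) else (if (if false then (false && false) else (if true then false else false)) then (let q = (let r = 2 in (\s.false)) in (8 * 1)) else ((let t = true in 7) * 6)))
step 2: [let@0.1] (if (true && false) then (if (let u = (\v.true) in (let w = 3 in false)) then (let p = (if false then 9 else 9) in (p * p)) else ((3 + 5) + (8 * 9))) else (if (if false then (false && false) else (if true then false else false)) then (let q = (let r = 2 in (\s.false)) in (8 * 1)) else ((let t = true in 7) * 6)))
step 3: [delta@0] (if false then (if (let u = (\v.true) in (let w = 3 in false)) then (let p = (if false then 9 else 9) in (p * p)) else ((3 + 5) + (8 * 9))) else (if (if false then (false && false) else (if true then false else false)) then (let q = (let r = 2 in (\s.false)) in (8 * 1)) else ((let t = true in 7) * 6)))
step 4: [if@root] (if (if false then (false && false) else (if true then false else false)) then (let q = (let r = 2 in (\s.false)) in (8 * 1)) else ((let t = true in 7) * 6))
step 5: [if@0] (if (if true then false else false) then (let q = (let r = 2 in (\s.false)) in (8 * 1)) else ((let t = true in 7) * 6))
step 6: [if@0] (if false then (let q = (let r = 2 in (\s.false)) in (8 * 1)) else ((let t = true in 7) * 6))
step 7: [if@root] ((let t = true in 7) * 6)
step 8: [let@0] (7 * 6)
step 9: [delta@root] 42

Answer: 42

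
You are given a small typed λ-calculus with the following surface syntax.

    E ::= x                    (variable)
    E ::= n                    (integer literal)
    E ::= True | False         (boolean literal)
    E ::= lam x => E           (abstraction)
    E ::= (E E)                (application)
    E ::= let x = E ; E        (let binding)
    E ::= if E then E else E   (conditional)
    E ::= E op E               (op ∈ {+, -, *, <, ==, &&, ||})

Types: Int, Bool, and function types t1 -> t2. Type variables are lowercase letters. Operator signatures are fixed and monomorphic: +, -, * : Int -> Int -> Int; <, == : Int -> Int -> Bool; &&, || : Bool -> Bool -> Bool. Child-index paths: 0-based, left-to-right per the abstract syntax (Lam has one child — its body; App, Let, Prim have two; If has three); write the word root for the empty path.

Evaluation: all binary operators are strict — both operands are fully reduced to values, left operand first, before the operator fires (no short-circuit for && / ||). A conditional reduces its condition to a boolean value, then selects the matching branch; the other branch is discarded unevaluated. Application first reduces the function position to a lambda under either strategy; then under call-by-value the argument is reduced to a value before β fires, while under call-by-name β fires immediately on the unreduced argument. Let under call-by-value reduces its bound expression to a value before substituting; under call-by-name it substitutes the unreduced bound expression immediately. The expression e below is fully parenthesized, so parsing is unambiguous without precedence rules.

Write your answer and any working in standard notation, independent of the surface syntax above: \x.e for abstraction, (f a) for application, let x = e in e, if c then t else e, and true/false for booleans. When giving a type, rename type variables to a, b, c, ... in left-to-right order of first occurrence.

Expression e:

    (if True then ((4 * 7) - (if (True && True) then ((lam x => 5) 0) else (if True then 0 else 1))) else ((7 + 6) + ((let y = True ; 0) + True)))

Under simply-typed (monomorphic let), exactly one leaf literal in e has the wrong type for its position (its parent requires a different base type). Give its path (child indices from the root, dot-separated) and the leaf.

Answer: 2.1.1 : true

Working:
  unify Bool ~ Bool
  unify Int ~ Int
  unify Int ~ Int
  unify Int ~ Int
  unify Bool ~ Bool
  unify Bool ~ Bool
  unify Bool ~ Bool
\x._ : a -> Int
  unify a -> Int ~ Int -> b
  unify a ~ Int
  unify Int ~ b
_ _ : Int
  unify Bool ~ Bool
  unify Int ~ Int
  unify Int ~ Int
  unify Int ~ Int
  unify Int ~ Int
  unify Int ~ Int
  unify Int ~ Int
let y : Bool
  unify Int ~ Int
  unify Bool ~ Int
  FAIL: mismatch Bool ~ Int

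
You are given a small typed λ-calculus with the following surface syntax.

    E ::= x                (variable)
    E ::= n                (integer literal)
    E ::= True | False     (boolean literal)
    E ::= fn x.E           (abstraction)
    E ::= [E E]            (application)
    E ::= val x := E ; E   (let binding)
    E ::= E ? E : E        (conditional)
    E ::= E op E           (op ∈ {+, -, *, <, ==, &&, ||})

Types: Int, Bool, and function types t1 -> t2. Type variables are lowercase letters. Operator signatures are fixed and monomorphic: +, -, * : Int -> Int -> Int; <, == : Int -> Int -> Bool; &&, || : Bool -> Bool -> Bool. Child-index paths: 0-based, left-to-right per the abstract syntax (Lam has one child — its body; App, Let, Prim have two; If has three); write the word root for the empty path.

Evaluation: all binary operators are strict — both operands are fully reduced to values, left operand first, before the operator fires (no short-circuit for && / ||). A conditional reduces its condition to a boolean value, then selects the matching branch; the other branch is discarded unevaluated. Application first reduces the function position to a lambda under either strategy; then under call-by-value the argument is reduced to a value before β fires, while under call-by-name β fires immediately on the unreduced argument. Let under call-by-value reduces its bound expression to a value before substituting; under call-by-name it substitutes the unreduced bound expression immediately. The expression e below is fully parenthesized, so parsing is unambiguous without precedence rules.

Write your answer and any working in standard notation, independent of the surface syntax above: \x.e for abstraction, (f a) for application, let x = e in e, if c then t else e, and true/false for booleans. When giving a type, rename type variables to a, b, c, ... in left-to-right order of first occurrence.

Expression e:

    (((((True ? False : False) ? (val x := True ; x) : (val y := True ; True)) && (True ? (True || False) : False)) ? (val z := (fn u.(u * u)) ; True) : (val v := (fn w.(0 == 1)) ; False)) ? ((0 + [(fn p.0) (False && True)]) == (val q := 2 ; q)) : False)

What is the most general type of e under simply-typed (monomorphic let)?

Trace:
  unify Bool ~ Bool
  unify Bool ~ Bool
  unify Bool ~ Bool
let x : Bool
x : Bool
let y : Bool
  unify Bool ~ Bool
  unify Bool ~ Bool
  unify Bool ~ Bool
  unify Bool ~ Bool
  unify Bool ~ Bool
  unify Bool ~ Bool
  unify Bool ~ Bool
  unify Bool ~ Bool
u : a
  unify a ~ Int
u : Int
  unify Int ~ Int
\u._ : Int -> Int
let z : Int -> Int
  unify Int ~ Int
  unify Int ~ Int
\w._ : b -> Bool
let v : b -> Bool
  unify Bool ~ Bool
  unify Bool ~ Bool
  unify Int ~ Int
\p._ : c -> Int
  unify Bool ~ Bool
  unify Bool ~ Bool
  unify c -> Int ~ Bool -> d
  unify c ~ Bool
  unify Int ~ d
_ _ : Int
  unify Int ~ Int
  unify Int ~ Int
let q : Int
q : Int
  unify Int ~ Int
  unify Bool ~ Bool

Answer: Bool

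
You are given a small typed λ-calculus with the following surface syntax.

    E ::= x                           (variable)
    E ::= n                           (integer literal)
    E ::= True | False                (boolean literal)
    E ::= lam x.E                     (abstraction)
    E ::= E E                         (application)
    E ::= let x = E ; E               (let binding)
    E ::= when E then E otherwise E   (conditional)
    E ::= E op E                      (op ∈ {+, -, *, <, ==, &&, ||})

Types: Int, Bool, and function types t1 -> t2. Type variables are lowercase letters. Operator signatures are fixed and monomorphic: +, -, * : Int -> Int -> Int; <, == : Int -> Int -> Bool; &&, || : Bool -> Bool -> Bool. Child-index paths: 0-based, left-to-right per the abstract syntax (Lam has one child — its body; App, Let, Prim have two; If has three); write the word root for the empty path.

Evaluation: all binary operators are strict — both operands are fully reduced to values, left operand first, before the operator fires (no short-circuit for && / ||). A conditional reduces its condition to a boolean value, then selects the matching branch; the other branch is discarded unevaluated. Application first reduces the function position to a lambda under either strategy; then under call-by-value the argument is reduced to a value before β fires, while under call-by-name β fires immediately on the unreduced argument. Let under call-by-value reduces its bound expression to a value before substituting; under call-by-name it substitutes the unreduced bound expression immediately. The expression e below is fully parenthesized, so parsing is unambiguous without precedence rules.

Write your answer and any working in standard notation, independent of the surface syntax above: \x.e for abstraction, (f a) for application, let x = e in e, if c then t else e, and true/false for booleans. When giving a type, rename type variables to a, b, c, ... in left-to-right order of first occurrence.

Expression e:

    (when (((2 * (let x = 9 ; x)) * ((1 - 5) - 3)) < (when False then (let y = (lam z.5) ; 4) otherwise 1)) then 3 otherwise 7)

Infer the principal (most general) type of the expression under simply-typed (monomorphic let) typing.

Working:
  unify Int ~ Int
let x : Int
x : Int
  unify Int ~ Int
  unify Int ~ Int
  unify Int ~ Int
  unify Int ~ Int
  unify Int ~ Int
  unify Int ~ Int
  unify Int ~ Int
  unify Int ~ Int
  unify Bool ~ Bool
\z._ : a -> Int
let y : a -> Int
  unify Int ~ Int
  unify Int ~ Int
  unify Bool ~ Bool
  unify Int ~ Int

Answer: Int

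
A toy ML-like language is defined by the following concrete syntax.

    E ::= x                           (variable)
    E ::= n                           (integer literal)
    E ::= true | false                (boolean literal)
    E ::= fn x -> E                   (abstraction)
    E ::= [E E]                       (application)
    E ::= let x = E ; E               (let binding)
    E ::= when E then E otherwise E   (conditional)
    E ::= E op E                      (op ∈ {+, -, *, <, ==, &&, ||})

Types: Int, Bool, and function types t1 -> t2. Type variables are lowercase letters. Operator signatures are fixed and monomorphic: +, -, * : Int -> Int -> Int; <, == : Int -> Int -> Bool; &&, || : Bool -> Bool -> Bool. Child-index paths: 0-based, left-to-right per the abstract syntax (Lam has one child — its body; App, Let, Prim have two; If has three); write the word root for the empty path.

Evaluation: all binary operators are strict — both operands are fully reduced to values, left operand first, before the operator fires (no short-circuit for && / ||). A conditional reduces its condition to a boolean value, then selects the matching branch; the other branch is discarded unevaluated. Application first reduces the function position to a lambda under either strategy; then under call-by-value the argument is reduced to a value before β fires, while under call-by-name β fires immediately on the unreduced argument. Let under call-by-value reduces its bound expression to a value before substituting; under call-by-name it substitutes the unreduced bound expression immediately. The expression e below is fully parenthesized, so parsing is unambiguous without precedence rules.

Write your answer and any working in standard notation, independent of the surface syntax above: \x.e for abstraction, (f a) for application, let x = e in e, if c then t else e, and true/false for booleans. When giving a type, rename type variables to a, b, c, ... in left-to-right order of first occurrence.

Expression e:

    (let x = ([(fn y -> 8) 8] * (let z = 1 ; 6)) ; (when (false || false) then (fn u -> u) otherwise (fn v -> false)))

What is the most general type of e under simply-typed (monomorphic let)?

Working:
\y._ : a -> Int
  unify a -> Int ~ Int -> b
  unify a ~ Int
  unify Int ~ b
_ _ : Int
  unify Int ~ Int
let z : Int
  unify Int ~ Int
let x : Int
  unify Bool ~ Bool
  unify Bool ~ Bool
  unify Bool ~ Bool
u : c
\u._ : c -> c
\v._ : d -> Bool
  unify c -> c ~ d -> Bool
  unify c ~ d
  unify d ~ Bool

Answer: Bool -> Bool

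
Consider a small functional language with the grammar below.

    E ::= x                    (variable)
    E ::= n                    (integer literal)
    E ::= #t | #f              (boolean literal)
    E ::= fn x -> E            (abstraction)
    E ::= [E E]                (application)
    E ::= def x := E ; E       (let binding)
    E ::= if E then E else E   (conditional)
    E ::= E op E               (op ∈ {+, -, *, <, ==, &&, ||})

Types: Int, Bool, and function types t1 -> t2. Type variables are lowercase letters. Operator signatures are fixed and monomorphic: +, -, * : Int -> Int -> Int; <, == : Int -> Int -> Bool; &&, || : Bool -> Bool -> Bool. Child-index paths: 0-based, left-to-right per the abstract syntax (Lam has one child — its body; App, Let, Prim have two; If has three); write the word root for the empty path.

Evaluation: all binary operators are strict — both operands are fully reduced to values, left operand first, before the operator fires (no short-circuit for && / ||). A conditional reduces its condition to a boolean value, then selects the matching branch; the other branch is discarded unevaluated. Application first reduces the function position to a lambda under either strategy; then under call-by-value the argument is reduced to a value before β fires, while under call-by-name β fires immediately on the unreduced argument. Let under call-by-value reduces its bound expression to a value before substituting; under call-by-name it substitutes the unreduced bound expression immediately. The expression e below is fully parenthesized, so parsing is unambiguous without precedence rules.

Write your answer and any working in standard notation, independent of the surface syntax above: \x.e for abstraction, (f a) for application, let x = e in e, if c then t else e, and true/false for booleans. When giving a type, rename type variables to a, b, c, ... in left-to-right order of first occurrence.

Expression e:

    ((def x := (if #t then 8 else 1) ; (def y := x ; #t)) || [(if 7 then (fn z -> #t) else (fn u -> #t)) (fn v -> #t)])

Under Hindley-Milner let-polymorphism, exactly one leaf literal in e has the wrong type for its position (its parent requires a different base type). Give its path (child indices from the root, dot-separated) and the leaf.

Answer: 1.0.0 : 7

Working:
  unify Bool ~ Bool
  unify Int ~ Int
let x : Int
x : Int
let y : Int
  unify Bool ~ Bool
  unify Int ~ Bool
  FAIL: mismatch Int ~ Bool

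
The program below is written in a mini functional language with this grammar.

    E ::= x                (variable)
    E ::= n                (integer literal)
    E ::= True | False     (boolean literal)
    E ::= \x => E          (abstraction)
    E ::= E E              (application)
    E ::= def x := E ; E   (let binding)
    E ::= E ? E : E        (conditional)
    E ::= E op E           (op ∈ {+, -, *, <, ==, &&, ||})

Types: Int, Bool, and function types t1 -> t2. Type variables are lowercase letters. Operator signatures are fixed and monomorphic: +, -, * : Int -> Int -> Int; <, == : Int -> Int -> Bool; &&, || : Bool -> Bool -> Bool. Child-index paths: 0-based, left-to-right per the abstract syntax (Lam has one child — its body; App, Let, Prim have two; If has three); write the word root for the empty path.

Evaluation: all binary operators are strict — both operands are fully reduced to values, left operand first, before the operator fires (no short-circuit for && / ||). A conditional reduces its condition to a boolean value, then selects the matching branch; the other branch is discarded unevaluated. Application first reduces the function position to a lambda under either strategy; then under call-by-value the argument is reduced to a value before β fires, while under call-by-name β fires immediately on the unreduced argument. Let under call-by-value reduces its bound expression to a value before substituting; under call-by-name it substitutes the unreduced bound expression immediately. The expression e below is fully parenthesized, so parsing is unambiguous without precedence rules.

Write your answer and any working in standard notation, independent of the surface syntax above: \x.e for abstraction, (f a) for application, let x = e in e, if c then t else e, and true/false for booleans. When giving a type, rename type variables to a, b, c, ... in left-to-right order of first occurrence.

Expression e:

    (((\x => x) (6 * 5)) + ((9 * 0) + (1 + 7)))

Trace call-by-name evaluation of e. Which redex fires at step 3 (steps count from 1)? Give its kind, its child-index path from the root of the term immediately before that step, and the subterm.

Answer: delta at 1.0 : (9 * 0)

Trace:
step 0: (((\x.x) (6 * 5)) + ((9 * 0) + (1 + 7)))
step 1: [beta@0] ((6 * 5) + ((9 * 0) + (1 + 7)))
step 2: [delta@0] (30 + ((9 * 0) + (1 + 7)))
step 3: [delta@1.0] (30 + (0 + (1 + 7)))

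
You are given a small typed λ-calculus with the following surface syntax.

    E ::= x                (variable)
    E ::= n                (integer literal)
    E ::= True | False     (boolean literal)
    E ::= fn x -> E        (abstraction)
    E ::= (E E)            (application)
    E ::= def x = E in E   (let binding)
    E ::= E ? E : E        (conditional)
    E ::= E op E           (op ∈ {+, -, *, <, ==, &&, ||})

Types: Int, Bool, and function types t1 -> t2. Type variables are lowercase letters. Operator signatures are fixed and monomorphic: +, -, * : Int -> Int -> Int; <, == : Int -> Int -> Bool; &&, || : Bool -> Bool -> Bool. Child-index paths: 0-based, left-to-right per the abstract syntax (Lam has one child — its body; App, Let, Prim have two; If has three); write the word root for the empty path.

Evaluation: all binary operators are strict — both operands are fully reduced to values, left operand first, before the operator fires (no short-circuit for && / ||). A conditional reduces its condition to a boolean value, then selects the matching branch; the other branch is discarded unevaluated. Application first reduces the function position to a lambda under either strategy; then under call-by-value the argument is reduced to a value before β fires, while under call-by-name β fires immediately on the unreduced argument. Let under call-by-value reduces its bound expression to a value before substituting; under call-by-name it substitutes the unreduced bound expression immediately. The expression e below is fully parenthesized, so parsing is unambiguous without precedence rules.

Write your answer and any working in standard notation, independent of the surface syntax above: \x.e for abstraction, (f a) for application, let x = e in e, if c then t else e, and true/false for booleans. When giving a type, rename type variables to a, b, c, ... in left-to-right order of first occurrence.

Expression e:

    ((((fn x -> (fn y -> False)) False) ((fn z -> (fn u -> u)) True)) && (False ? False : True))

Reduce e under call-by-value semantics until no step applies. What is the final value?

Answer: false

Derivation:
step 0: ((((\x.(\y.false)) false) ((\z.(\u.u)) true)) && (if false then false else true))
step 1: [beta@0.0] (((\y.false) ((\z.(\u.u)) true)) && (if false then false else true))
step 2: [beta@0.1] (((\y.false) (\u.u)) && (if false then false else true))
step 3: [beta@0] (false && (if false then false else true))
step 4: [if@1] (false && true)
step 5: [delta@root] false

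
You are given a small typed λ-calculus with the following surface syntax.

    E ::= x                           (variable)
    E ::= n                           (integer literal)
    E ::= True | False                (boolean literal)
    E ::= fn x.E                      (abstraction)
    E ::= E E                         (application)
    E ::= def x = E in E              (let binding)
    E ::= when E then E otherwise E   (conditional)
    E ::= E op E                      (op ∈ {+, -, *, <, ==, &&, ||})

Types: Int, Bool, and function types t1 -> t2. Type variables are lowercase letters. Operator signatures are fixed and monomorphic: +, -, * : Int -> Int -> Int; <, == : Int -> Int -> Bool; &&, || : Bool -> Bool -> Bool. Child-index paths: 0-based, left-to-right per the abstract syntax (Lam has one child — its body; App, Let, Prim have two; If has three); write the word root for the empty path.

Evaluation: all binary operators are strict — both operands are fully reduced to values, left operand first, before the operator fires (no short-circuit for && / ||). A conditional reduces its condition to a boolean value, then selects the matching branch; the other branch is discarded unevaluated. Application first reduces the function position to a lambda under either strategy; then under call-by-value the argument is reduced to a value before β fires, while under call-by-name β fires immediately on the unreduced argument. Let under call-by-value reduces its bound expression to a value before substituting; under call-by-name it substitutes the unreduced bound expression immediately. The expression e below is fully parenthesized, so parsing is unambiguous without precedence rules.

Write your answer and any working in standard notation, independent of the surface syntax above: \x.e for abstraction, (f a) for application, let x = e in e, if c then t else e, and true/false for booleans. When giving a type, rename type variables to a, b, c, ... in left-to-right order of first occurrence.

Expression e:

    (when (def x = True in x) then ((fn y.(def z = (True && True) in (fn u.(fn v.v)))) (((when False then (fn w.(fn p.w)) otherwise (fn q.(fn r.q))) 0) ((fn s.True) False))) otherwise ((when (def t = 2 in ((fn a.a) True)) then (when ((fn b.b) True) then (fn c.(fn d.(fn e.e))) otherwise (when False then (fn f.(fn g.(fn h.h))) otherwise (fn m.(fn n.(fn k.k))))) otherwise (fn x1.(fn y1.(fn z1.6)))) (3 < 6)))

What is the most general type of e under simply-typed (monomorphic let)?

Answer: a -> Int -> Int

Trace:
let x : Bool
x : Bool
  unify Bool ~ Bool
  unify Bool ~ Bool
  unify Bool ~ Bool
let z : Bool
v : c
\v._ : c -> c
\u._ : b -> c -> c
\y._ : a -> b -> c -> c
  unify Bool ~ Bool
w : d
\p._ : e -> d
\w._ : d -> e -> d
q : f
\r._ : g -> f
\q._ : f -> g -> f
  unify d -> e -> d ~ f -> g -> f
  unify d ~ f
  unify e -> f ~ g -> f
  unify e ~ g
  unify f ~ f
  unify f -> g -> f ~ Int -> h
  unify f ~ Int
  unify g -> Int ~ h
_ _ : g -> Int
\s._ : i -> Bool
  unify i -> Bool ~ Bool -> j
  unify i ~ Bool
  unify Bool ~ j
_ _ : Bool
  unify g -> Int ~ Bool -> k
  unify g ~ Bool
  unify Int ~ k
_ _ : Int
  unify a -> b -> c -> c ~ Int -> l
  unify a ~ Int
  unify b -> c -> c ~ l
_ _ : b -> c -> c
let t : Int
a : m
\a._ : m -> m
  unify m -> m ~ Bool -> n
  unify m ~ Bool
  unify Bool ~ n
_ _ : Bool
  unify Bool ~ Bool
b : o
\b._ : o -> o
  unify o -> o ~ Bool -> p
  unify o ~ Bool
  unify Bool ~ p
_ _ : Bool
  unify Bool ~ Bool
e : s
\e._ : s -> s
\d._ : r -> s -> s
\c._ : q -> r -> s -> s
  unify Bool ~ Bool
h : v
\h._ : v -> v
\g._ : u -> v -> v
\f._ : t -> u -> v -> v
k : y
\k._ : y -> y
\n._ : x -> y -> y
\m._ : w -> x -> y -> y
  unify t -> u -> v -> v ~ w -> x -> y -> y
  unify t ~ w
  unify u -> v -> v ~ x -> y -> y
  unify u ~ x
  unify v -> v ~ y -> y
  unify v ~ y
  unify y ~ y
  unify q -> r -> s -> s ~ w -> x -> y -> y
  unify q ~ w
  unify r -> s -> s ~ x -> y -> y
  unify r ~ x
  unify s -> s ~ y -> y
  unify s ~ y
  unify y ~ y
\z1._ : t27 -> Int
\y1._ : t26 -> t27 -> Int
\x1._ : z -> t26 -> t27 -> Int
  unify w -> x -> y -> y ~ z -> t26 -> t27 -> Int
  unify w ~ z
  unify x -> y -> y ~ t26 -> t27 -> Int
  unify x ~ t26
  unify y -> y ~ t27 -> Int
  unify y ~ t27
  unify t27 ~ Int
  unify Int ~ Int
  unify Int ~ Int
  unify z -> t26 -> Int -> Int ~ Bool -> t28
  unify z ~ Bool
  unify t26 -> Int -> Int ~ t28
_ _ : t26 -> Int -> Int
  unify b -> c -> c ~ t26 -> Int -> Int
  unify b ~ t26
  unify c -> c ~ Int -> Int
  unify c ~ Int
  unify Int ~ Int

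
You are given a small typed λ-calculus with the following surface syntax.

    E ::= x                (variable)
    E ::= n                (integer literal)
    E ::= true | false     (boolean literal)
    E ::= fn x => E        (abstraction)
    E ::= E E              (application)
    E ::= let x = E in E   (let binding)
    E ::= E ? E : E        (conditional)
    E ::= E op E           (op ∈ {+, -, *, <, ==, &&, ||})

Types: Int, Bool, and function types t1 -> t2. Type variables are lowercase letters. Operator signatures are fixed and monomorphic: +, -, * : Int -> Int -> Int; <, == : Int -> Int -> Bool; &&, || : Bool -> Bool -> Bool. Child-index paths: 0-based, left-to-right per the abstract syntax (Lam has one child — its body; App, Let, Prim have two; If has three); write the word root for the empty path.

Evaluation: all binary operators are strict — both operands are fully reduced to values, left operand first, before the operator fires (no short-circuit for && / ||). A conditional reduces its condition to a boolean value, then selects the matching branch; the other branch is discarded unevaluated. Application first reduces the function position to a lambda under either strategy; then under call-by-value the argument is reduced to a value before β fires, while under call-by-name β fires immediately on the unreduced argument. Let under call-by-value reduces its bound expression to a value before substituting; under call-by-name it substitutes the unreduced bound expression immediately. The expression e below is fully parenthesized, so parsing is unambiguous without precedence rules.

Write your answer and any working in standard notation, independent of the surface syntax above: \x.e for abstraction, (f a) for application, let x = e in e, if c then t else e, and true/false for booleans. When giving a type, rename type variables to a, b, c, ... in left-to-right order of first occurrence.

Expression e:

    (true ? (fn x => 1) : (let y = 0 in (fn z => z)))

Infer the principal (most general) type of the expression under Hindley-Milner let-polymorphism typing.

Working:
  unify Bool ~ Bool
\x._ : a -> Int
let y : Int
z : b
\z._ : b -> b
  unify a -> Int ~ b -> b
  unify a ~ b
  unify Int ~ b

Answer: Int -> Int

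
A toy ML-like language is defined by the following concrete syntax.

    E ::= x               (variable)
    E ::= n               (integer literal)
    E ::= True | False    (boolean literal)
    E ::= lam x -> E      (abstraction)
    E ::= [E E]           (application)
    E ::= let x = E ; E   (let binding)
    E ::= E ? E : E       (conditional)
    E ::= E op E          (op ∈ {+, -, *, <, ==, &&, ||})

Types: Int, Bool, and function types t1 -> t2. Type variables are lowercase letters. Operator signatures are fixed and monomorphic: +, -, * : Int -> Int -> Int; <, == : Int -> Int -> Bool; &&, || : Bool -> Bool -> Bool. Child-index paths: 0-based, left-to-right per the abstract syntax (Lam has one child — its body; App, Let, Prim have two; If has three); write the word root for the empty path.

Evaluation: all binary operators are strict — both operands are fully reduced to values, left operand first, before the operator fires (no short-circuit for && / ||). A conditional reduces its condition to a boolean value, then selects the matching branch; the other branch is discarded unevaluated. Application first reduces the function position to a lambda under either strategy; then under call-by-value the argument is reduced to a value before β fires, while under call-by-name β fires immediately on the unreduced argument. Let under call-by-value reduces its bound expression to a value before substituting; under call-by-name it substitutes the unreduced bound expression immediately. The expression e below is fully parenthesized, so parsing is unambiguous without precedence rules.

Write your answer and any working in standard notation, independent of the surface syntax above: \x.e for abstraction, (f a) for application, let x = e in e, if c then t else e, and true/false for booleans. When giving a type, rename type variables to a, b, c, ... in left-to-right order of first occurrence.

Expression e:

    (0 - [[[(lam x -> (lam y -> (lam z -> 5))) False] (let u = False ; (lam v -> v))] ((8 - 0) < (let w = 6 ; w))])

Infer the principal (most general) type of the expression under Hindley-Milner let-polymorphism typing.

Working:
  unify Int ~ Int
\z._ : c -> Int
\y._ : b -> c -> Int
\x._ : a -> b -> c -> Int
  unify a -> b -> c -> Int ~ Bool -> d
  unify a ~ Bool
  unify b -> c -> Int ~ d
_ _ : b -> c -> Int
let u : Bool
v : e
\v._ : e -> e
  unify b -> c -> Int ~ (e -> e) -> f
  unify b ~ e -> e
  unify c -> Int ~ f
_ _ : c -> Int
  unify Int ~ Int
  unify Int ~ Int
  unify Int ~ Int
let w : Int
w : Int
  unify Int ~ Int
  unify c -> Int ~ Bool -> g
  unify c ~ Bool
  unify Int ~ g
_ _ : Int
  unify Int ~ Int

Answer: Int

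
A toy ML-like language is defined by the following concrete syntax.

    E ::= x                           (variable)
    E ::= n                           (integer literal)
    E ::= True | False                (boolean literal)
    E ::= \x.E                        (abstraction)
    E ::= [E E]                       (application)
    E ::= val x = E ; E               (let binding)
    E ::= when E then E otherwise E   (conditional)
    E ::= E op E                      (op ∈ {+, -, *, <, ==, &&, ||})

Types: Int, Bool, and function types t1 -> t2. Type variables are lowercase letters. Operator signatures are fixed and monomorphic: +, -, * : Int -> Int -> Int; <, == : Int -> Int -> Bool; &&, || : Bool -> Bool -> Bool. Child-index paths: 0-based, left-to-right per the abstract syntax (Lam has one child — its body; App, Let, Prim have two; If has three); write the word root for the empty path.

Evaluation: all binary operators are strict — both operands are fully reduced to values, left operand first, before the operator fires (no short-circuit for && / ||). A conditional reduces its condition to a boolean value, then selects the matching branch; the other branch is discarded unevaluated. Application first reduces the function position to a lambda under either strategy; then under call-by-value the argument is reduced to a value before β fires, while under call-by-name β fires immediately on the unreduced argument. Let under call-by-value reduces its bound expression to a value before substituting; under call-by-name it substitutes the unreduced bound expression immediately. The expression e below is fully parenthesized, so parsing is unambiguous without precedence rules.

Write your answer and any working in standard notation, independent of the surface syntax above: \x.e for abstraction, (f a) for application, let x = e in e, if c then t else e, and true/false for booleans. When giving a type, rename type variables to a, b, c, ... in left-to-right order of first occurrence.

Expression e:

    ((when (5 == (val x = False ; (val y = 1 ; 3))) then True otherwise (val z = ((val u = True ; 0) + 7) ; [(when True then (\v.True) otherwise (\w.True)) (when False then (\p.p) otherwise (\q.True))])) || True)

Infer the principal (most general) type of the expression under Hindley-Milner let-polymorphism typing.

Derivation:
  unify Int ~ Int
let x : Bool
let y : Int
  unify Int ~ Int
  unify Bool ~ Bool
let u : Bool
  unify Int ~ Int
  unify Int ~ Int
let z : Int
  unify Bool ~ Bool
\v._ : a -> Bool
\w._ : b -> Bool
  unify a -> Bool ~ b -> Bool
  unify a ~ b
  unify Bool ~ Bool
  unify Bool ~ Bool
p : c
\p._ : c -> c
\q._ : d -> Bool
  unify c -> c ~ d -> Bool
  unify c ~ d
  unify d ~ Bool
  unify b -> Bool ~ (Bool -> Bool) -> e
  unify b ~ Bool -> Bool
  unify Bool ~ e
_ _ : Bool
  unify Bool ~ Bool
  unify Bool ~ Bool
  unify Bool ~ Bool

Answer: Bool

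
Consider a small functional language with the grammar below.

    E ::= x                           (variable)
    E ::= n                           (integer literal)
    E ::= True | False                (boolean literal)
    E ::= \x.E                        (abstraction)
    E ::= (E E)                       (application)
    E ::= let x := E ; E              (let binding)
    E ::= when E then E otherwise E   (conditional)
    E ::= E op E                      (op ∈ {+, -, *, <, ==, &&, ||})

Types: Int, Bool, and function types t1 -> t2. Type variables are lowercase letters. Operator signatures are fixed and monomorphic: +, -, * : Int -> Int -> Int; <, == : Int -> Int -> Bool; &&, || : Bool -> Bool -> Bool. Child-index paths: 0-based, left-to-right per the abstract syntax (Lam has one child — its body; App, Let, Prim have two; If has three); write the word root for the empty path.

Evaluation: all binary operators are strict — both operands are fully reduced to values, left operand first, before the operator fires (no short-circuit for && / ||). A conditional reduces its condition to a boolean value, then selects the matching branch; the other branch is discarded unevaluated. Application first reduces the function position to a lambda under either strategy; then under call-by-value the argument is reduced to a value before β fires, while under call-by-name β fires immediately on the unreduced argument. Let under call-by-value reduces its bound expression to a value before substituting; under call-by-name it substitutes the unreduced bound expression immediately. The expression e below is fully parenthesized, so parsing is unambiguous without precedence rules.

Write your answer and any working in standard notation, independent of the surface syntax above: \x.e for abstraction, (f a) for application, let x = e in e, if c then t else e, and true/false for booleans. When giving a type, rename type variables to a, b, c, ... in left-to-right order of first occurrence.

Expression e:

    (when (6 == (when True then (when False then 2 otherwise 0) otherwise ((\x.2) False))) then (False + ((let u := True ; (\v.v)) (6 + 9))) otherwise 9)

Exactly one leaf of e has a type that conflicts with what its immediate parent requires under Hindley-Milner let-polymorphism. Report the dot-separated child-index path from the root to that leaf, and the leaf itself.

Derivation:
  unify Int ~ Int
  unify Bool ~ Bool
  unify Bool ~ Bool
  unify Int ~ Int
\x._ : a -> Int
  unify a -> Int ~ Bool -> b
  unify a ~ Bool
  unify Int ~ b
_ _ : Int
  unify Int ~ Int
  unify Int ~ Int
  unify Bool ~ Bool
  unify Bool ~ Int
  FAIL: mismatch Bool ~ Int

Answer: 1.0 : false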